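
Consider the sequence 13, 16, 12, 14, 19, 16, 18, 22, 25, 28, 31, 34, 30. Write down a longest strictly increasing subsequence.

Patience tails give the LIS length; then backtrack through the dp parents:
13 → extends → [13]
16 → extends → [13, 16]
12 → replaces 13 → [12, 16]
14 → replaces 16 → [12, 14]
19 → extends → [12, 14, 19]
16 → replaces 19 → [12, 14, 16]
18 → extends → [12, 14, 16, 18]
22 → extends → [12, 14, 16, 18, 22]
25 → extends → [12, 14, 16, 18, 22, 25]
28 → extends → [12, 14, 16, 18, 22, 25, 28]
31 → extends → [12, 14, 16, 18, 22, 25, 28, 31]
34 → extends → [12, 14, 16, 18, 22, 25, 28, 31, 34]
30 → replaces 31 → [12, 14, 16, 18, 22, 25, 28, 30, 34]
Length 9; one witness is 13, 14, 16, 18, 22, 25, 28, 31, 34.

13, 14, 16, 18, 22, 25, 28, 31, 34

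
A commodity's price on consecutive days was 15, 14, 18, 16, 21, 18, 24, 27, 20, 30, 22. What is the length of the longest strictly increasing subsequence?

Track the smallest tail for each achievable length (strict):
15 → extends → [15]
14 → replaces 15 → [14]
18 → extends → [14, 18]
16 → replaces 18 → [14, 16]
21 → extends → [14, 16, 21]
18 → replaces 21 → [14, 16, 18]
24 → extends → [14, 16, 18, 24]
27 → extends → [14, 16, 18, 24, 27]
20 → replaces 24 → [14, 16, 18, 20, 27]
30 → extends → [14, 16, 18, 20, 27, 30]
22 → replaces 27 → [14, 16, 18, 20, 22, 30]
Six tails, so the longest strictly increasing subsequence has length 6 (e.g. 15, 18, 21, 24, 27, 30).

6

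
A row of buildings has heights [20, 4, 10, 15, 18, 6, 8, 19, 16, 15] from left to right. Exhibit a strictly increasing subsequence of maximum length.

Patience tails give the LIS length; then backtrack through the dp parents:
20 → extends → [20]
4 → replaces 20 → [4]
10 → extends → [4, 10]
15 → extends → [4, 10, 15]
18 → extends → [4, 10, 15, 18]
6 → replaces 10 → [4, 6, 15, 18]
8 → replaces 15 → [4, 6, 8, 18]
19 → extends → [4, 6, 8, 18, 19]
16 → replaces 18 → [4, 6, 8, 16, 19]
15 → replaces 16 → [4, 6, 8, 15, 19]
Length 5; one witness is 4, 10, 15, 18, 19.

4, 10, 15, 18, 19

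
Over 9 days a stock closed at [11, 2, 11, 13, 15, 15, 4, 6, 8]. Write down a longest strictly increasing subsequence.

Patience tails give the LIS length; then backtrack through the dp parents:
11 → extends → [11]
2 → replaces 11 → [2]
11 → extends → [2, 11]
13 → extends → [2, 11, 13]
15 → extends → [2, 11, 13, 15]
15 → already a tail → [2, 11, 13, 15]
4 → replaces 11 → [2, 4, 13, 15]
6 → replaces 13 → [2, 4, 6, 15]
8 → replaces 15 → [2, 4, 6, 8]
Length 4; one witness is 2, 11, 13, 15.

2, 11, 13, 15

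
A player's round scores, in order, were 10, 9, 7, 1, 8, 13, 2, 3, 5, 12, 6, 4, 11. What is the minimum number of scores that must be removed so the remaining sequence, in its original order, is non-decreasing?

Fewest deletions = n − (longest non-decreasing subsequence).
Patience tails:
10 → extends → [10]
9 → replaces 10 → [9]
7 → replaces 9 → [7]
1 → replaces 7 → [1]
8 → extends → [1, 8]
13 → extends → [1, 8, 13]
2 → replaces 8 → [1, 2, 13]
3 → replaces 13 → [1, 2, 3]
5 → extends → [1, 2, 3, 5]
12 → extends → [1, 2, 3, 5, 12]
6 → replaces 12 → [1, 2, 3, 5, 6]
4 → replaces 5 → [1, 2, 3, 4, 6]
11 → extends → [1, 2, 3, 4, 6, 11]
Longest non-decreasing subsequence has length 6, so deletions = 13 − 6 = 7.

7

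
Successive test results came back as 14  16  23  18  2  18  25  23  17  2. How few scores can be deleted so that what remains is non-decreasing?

Fewest deletions = n − (longest non-decreasing subsequence).
Patience tails:
14 → extends → [14]
16 → extends → [14, 16]
23 → extends → [14, 16, 23]
18 → replaces 23 → [14, 16, 18]
2 → replaces 14 → [2, 16, 18]
18 → extends → [2, 16, 18, 18]
25 → extends → [2, 16, 18, 18, 25]
23 → replaces 25 → [2, 16, 18, 18, 23]
17 → replaces 18 → [2, 16, 17, 18, 23]
2 → replaces 16 → [2, 2, 17, 18, 23]
Longest non-decreasing subsequence has length 5, so deletions = 10 − 5 = 5.

5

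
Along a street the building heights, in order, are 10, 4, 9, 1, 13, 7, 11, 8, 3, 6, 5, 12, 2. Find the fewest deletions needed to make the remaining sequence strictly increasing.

9

Fewest deletions = n − (longest strictly increasing subsequence).
Patience tails:
10 → extends → [10]
4 → replaces 10 → [4]
9 → extends → [4, 9]
1 → replaces 4 → [1, 9]
13 → extends → [1, 9, 13]
7 → replaces 9 → [1, 7, 13]
11 → replaces 13 → [1, 7, 11]
8 → replaces 11 → [1, 7, 8]
3 → replaces 7 → [1, 3, 8]
6 → replaces 8 → [1, 3, 6]
5 → replaces 6 → [1, 3, 5]
12 → extends → [1, 3, 5, 12]
2 → replaces 3 → [1, 2, 5, 12]
Longest strictly increasing subsequence has length 4, so deletions = 13 − 4 = 9.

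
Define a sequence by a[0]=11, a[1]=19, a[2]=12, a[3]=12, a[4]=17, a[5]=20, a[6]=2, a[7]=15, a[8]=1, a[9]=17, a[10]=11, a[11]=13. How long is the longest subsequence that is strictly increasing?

Let dp[i] be the length of the longest such subsequence ending at index i:
i:      0  1  2  3  4  5  6  7  8  9 10 11
a[i]:  11 19 12 12 17 20  2 15  1 17 11 13
dp:     1  2  2  2  3  4  1  3  1  4  2  3
Maximum dp value is 4.

4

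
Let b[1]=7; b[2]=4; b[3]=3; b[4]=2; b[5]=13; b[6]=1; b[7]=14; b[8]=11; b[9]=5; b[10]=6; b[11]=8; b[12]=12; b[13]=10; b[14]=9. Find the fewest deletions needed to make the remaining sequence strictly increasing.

9

Fewest deletions = n − (longest strictly increasing subsequence).
Patience tails:
7 → extends → [7]
4 → replaces 7 → [4]
3 → replaces 4 → [3]
2 → replaces 3 → [2]
13 → extends → [2, 13]
1 → replaces 2 → [1, 13]
14 → extends → [1, 13, 14]
11 → replaces 13 → [1, 11, 14]
5 → replaces 11 → [1, 5, 14]
6 → replaces 14 → [1, 5, 6]
8 → extends → [1, 5, 6, 8]
12 → extends → [1, 5, 6, 8, 12]
10 → replaces 12 → [1, 5, 6, 8, 10]
9 → replaces 10 → [1, 5, 6, 8, 9]
Longest strictly increasing subsequence has length 5, so deletions = 14 − 5 = 9.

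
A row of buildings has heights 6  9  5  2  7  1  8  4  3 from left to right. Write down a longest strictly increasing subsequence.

6, 7, 8

Patience tails give the LIS length; then backtrack through the dp parents:
6 → extends → [6]
9 → extends → [6, 9]
5 → replaces 6 → [5, 9]
2 → replaces 5 → [2, 9]
7 → replaces 9 → [2, 7]
1 → replaces 2 → [1, 7]
8 → extends → [1, 7, 8]
4 → replaces 7 → [1, 4, 8]
3 → replaces 4 → [1, 3, 8]
Length 3; one witness is 6, 7, 8.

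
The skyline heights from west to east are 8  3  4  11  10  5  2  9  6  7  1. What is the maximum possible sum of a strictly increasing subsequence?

Let S[i] be the best sum of a strictly increasing subsequence ending at i:
i:      1  2  3  4  5  6  7  8  9 10 11
a[i]:   8  3  4 11 10  5  2  9  6  7  1
S:      8  3  7 19 18 12  2 21 18 25  1
Maximum is 25 (e.g. 3 + 4 + 5 + 6 + 7).

25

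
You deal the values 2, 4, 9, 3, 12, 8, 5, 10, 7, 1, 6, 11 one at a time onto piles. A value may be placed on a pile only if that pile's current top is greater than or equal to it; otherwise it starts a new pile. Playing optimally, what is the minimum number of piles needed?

5

Place each on the leftmost legal pile:
2 → new pile 1 (tops now [2])
4 → new pile 2 (tops now [2, 4])
9 → new pile 3 (tops now [2, 4, 9])
3 → pile 2 (tops now [2, 3, 9])
12 → new pile 4 (tops now [2, 3, 9, 12])
8 → pile 3 (tops now [2, 3, 8, 12])
5 → pile 3 (tops now [2, 3, 5, 12])
10 → pile 4 (tops now [2, 3, 5, 10])
7 → pile 4 (tops now [2, 3, 5, 7])
1 → pile 1 (tops now [1, 3, 5, 7])
6 → pile 4 (tops now [1, 3, 5, 6])
11 → new pile 5 (tops now [1, 3, 5, 6, 11])
Five piles.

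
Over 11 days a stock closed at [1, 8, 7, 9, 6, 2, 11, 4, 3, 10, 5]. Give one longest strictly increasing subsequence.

Patience tails give the LIS length; then backtrack through the dp parents:
1 → extends → [1]
8 → extends → [1, 8]
7 → replaces 8 → [1, 7]
9 → extends → [1, 7, 9]
6 → replaces 7 → [1, 6, 9]
2 → replaces 6 → [1, 2, 9]
11 → extends → [1, 2, 9, 11]
4 → replaces 9 → [1, 2, 4, 11]
3 → replaces 4 → [1, 2, 3, 11]
10 → replaces 11 → [1, 2, 3, 10]
5 → replaces 10 → [1, 2, 3, 5]
Length 4; one witness is 1, 8, 9, 11.

1, 8, 9, 11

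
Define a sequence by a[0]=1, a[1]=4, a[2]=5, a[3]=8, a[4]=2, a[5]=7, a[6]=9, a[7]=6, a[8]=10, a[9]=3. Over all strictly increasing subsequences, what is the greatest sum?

Let S[i] be the best sum of a strictly increasing subsequence ending at i:
i:      0  1  2  3  4  5  6  7  8  9
a[i]:   1  4  5  8  2  7  9  6 10  3
S:      1  5 10 18  3 17 27 16 37  6
Maximum is 37 (e.g. 1 + 4 + 5 + 8 + 9 + 10).

37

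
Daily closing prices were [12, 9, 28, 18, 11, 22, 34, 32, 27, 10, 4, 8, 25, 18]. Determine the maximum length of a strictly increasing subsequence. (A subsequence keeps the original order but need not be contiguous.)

Track the smallest tail for each achievable length (strict):
12 → extends → [12]
9 → replaces 12 → [9]
28 → extends → [9, 28]
18 → replaces 28 → [9, 18]
11 → replaces 18 → [9, 11]
22 → extends → [9, 11, 22]
34 → extends → [9, 11, 22, 34]
32 → replaces 34 → [9, 11, 22, 32]
27 → replaces 32 → [9, 11, 22, 27]
10 → replaces 11 → [9, 10, 22, 27]
4 → replaces 9 → [4, 10, 22, 27]
8 → replaces 10 → [4, 8, 22, 27]
25 → replaces 27 → [4, 8, 22, 25]
18 → replaces 22 → [4, 8, 18, 25]
Four tails, so the longest strictly increasing subsequence has length 4 (e.g. 12, 18, 22, 34).

4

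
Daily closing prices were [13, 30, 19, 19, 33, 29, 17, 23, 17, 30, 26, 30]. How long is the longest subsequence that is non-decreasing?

6

Track the smallest tail for each achievable length (allowing ties):
13 → extends → [13]
30 → extends → [13, 30]
19 → replaces 30 → [13, 19]
19 → extends → [13, 19, 19]
33 → extends → [13, 19, 19, 33]
29 → replaces 33 → [13, 19, 19, 29]
17 → replaces 19 → [13, 17, 19, 29]
23 → replaces 29 → [13, 17, 19, 23]
17 → replaces 19 → [13, 17, 17, 23]
30 → extends → [13, 17, 17, 23, 30]
26 → replaces 30 → [13, 17, 17, 23, 26]
30 → extends → [13, 17, 17, 23, 26, 30]
Six tails, so the longest non-decreasing subsequence has length 6 (e.g. 13, 19, 19, 29, 30, 30).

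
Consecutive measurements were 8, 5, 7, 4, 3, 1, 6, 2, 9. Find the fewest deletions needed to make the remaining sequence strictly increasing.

6

Fewest deletions = n − (longest strictly increasing subsequence).
i:     1 2 3 4 5 6 7 8 9
a[i]:  8 5 7 4 3 1 6 2 9
dp:    1 1 2 1 1 1 2 2 3
max dp = 3, so deletions = 9 − 3 = 6.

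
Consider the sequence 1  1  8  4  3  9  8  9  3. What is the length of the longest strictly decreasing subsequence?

3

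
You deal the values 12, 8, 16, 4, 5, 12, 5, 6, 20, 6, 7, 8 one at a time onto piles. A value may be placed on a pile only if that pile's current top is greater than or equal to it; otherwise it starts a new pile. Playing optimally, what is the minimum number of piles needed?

5

The minimum number of non-increasing subsequences covering a sequence equals the length of its longest strictly increasing subsequence.
LIS length is 5 (e.g. 4, 5, 6, 7, 8), so 5 piles are needed.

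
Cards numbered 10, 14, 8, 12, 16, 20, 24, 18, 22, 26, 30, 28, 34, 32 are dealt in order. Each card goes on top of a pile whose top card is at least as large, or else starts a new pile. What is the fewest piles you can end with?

Place each on the leftmost legal pile:
10 → new pile 1 (tops now [10])
14 → new pile 2 (tops now [10, 14])
8 → pile 1 (tops now [8, 14])
12 → pile 2 (tops now [8, 12])
16 → new pile 3 (tops now [8, 12, 16])
20 → new pile 4 (tops now [8, 12, 16, 20])
24 → new pile 5 (tops now [8, 12, 16, 20, 24])
18 → pile 4 (tops now [8, 12, 16, 18, 24])
22 → pile 5 (tops now [8, 12, 16, 18, 22])
26 → new pile 6 (tops now [8, 12, 16, 18, 22, 26])
30 → new pile 7 (tops now [8, 12, 16, 18, 22, 26, 30])
28 → pile 7 (tops now [8, 12, 16, 18, 22, 26, 28])
34 → new pile 8 (tops now [8, 12, 16, 18, 22, 26, 28, 34])
32 → pile 8 (tops now [8, 12, 16, 18, 22, 26, 28, 32])
Eight piles.

8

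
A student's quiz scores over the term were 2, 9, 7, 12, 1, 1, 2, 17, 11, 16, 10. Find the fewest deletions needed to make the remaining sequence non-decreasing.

6

Fewest deletions = n − (longest non-decreasing subsequence).
Patience tails:
2 → extends → [2]
9 → extends → [2, 9]
7 → replaces 9 → [2, 7]
12 → extends → [2, 7, 12]
1 → replaces 2 → [1, 7, 12]
1 → replaces 7 → [1, 1, 12]
2 → replaces 12 → [1, 1, 2]
17 → extends → [1, 1, 2, 17]
11 → replaces 17 → [1, 1, 2, 11]
16 → extends → [1, 1, 2, 11, 16]
10 → replaces 11 → [1, 1, 2, 10, 16]
Longest non-decreasing subsequence has length 5, so deletions = 11 − 5 = 6.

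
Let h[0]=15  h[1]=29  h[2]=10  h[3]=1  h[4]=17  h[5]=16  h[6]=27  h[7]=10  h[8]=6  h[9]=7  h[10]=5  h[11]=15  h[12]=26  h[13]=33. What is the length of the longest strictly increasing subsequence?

6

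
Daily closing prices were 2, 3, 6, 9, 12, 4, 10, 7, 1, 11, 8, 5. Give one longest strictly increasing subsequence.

2, 3, 6, 9, 10, 11

Patience tails give the LIS length; then backtrack through the dp parents:
2 → extends → [2]
3 → extends → [2, 3]
6 → extends → [2, 3, 6]
9 → extends → [2, 3, 6, 9]
12 → extends → [2, 3, 6, 9, 12]
4 → replaces 6 → [2, 3, 4, 9, 12]
10 → replaces 12 → [2, 3, 4, 9, 10]
7 → replaces 9 → [2, 3, 4, 7, 10]
1 → replaces 2 → [1, 3, 4, 7, 10]
11 → extends → [1, 3, 4, 7, 10, 11]
8 → replaces 10 → [1, 3, 4, 7, 8, 11]
5 → replaces 7 → [1, 3, 4, 5, 8, 11]
Length 6; one witness is 2, 3, 6, 9, 10, 11.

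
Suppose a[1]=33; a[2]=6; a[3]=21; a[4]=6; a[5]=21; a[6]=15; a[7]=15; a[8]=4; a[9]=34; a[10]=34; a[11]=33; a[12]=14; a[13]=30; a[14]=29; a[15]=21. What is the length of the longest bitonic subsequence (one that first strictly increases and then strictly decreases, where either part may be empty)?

inc[i] = longest strictly increasing subsequence ending at i; dec[i] = longest strictly decreasing subsequence starting at i:
i:      1  2  3  4  5  6  7  8  9 10 11 12 13 14 15
a[i]:  33  6 21  6 21 15 15  4 34 34 33 14 30 29 21
inc:    1  1  2  1  2  2  2  1  3  3  3  2  3  3  3
dec:    4  2  3  2  3  2  2  1  5  5  4  1  3  2  1
Best peak at i=9 (value 34): inc=3, dec=5, length 3+5−1 = 7.

7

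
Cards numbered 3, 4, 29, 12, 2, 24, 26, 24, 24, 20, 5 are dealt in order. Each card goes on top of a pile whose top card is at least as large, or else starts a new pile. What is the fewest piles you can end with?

The minimum number of non-increasing subsequences covering a sequence equals the length of its longest strictly increasing subsequence.
LIS length is 5 (e.g. 3, 4, 12, 24, 26), so 5 piles are needed.

5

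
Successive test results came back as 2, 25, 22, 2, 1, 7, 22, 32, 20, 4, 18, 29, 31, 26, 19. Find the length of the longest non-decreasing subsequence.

6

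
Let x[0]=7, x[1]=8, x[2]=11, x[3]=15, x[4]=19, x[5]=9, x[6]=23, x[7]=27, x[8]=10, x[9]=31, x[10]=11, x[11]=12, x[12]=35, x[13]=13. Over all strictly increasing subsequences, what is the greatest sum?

176

Let S[i] be the best sum of a strictly increasing subsequence ending at i:
i:       0   1   2   3   4   5   6   7   8   9  10  11  12  13
x[i]:    7   8  11  15  19   9  23  27  10  31  11  12  35  13
S:       7  15  26  41  60  24  83 110  34 141  45  57 176  70
Maximum is 176 (e.g. 7 + 8 + 11 + 15 + 19 + 23 + 27 + 31 + 35).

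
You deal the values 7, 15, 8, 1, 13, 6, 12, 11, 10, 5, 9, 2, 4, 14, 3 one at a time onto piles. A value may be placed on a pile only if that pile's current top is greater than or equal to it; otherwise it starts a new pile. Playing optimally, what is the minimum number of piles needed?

4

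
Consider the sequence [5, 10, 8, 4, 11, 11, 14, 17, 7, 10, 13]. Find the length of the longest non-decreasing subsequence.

6

Track the smallest tail for each achievable length (allowing ties):
5 → extends → [5]
10 → extends → [5, 10]
8 → replaces 10 → [5, 8]
4 → replaces 5 → [4, 8]
11 → extends → [4, 8, 11]
11 → extends → [4, 8, 11, 11]
14 → extends → [4, 8, 11, 11, 14]
17 → extends → [4, 8, 11, 11, 14, 17]
7 → replaces 8 → [4, 7, 11, 11, 14, 17]
10 → replaces 11 → [4, 7, 10, 11, 14, 17]
13 → replaces 14 → [4, 7, 10, 11, 13, 17]
Six tails, so the longest non-decreasing subsequence has length 6 (e.g. 5, 10, 11, 11, 14, 17).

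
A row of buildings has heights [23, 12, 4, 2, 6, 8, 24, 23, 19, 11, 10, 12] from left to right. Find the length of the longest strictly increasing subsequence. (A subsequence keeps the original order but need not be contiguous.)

5

Track the smallest tail for each achievable length (strict):
23 → extends → [23]
12 → replaces 23 → [12]
4 → replaces 12 → [4]
2 → replaces 4 → [2]
6 → extends → [2, 6]
8 → extends → [2, 6, 8]
24 → extends → [2, 6, 8, 24]
23 → replaces 24 → [2, 6, 8, 23]
19 → replaces 23 → [2, 6, 8, 19]
11 → replaces 19 → [2, 6, 8, 11]
10 → replaces 11 → [2, 6, 8, 10]
12 → extends → [2, 6, 8, 10, 12]
Five tails, so the longest strictly increasing subsequence has length 5 (e.g. 4, 6, 8, 11, 12).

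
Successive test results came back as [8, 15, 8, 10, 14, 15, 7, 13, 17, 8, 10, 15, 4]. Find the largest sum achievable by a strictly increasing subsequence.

64

Let S[i] be the best sum of a strictly increasing subsequence ending at i:
i:      1  2  3  4  5  6  7  8  9 10 11 12 13
a[i]:   8 15  8 10 14 15  7 13 17  8 10 15  4
S:      8 23  8 18 32 47  7 31 64 15 25 47  4
Maximum is 64 (e.g. 8 + 10 + 14 + 15 + 17).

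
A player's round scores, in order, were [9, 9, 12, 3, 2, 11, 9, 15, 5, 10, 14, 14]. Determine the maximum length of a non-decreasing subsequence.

Let dp[i] be the length of the longest such subsequence ending at index i:
i:      1  2  3  4  5  6  7  8  9 10 11 12
a[i]:   9  9 12  3  2 11  9 15  5 10 14 14
dp:     1  2  3  1  1  3  3  4  2  4  5  6
Maximum dp value is 6.

6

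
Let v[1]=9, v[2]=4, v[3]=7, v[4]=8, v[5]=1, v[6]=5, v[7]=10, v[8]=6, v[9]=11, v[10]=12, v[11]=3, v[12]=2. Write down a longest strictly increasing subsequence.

4, 7, 8, 10, 11, 12

Patience tails give the LIS length; then backtrack through the dp parents:
9 → extends → [9]
4 → replaces 9 → [4]
7 → extends → [4, 7]
8 → extends → [4, 7, 8]
1 → replaces 4 → [1, 7, 8]
5 → replaces 7 → [1, 5, 8]
10 → extends → [1, 5, 8, 10]
6 → replaces 8 → [1, 5, 6, 10]
11 → extends → [1, 5, 6, 10, 11]
12 → extends → [1, 5, 6, 10, 11, 12]
3 → replaces 5 → [1, 3, 6, 10, 11, 12]
2 → replaces 3 → [1, 2, 6, 10, 11, 12]
Length 6; one witness is 4, 7, 8, 10, 11, 12.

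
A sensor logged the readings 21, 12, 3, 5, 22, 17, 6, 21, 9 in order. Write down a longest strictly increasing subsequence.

3, 5, 17, 21

Patience tails give the LIS length; then backtrack through the dp parents:
21 → extends → [21]
12 → replaces 21 → [12]
3 → replaces 12 → [3]
5 → extends → [3, 5]
22 → extends → [3, 5, 22]
17 → replaces 22 → [3, 5, 17]
6 → replaces 17 → [3, 5, 6]
21 → extends → [3, 5, 6, 21]
9 → replaces 21 → [3, 5, 6, 9]
Length 4; one witness is 3, 5, 17, 21.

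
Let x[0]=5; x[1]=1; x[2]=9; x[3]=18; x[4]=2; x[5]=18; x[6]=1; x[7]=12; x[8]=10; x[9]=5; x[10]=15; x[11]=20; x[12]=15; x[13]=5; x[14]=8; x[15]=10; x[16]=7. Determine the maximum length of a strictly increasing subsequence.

5

Track the smallest tail for each achievable length (strict):
5 → extends → [5]
1 → replaces 5 → [1]
9 → extends → [1, 9]
18 → extends → [1, 9, 18]
2 → replaces 9 → [1, 2, 18]
18 → already a tail → [1, 2, 18]
1 → already a tail → [1, 2, 18]
12 → replaces 18 → [1, 2, 12]
10 → replaces 12 → [1, 2, 10]
5 → replaces 10 → [1, 2, 5]
15 → extends → [1, 2, 5, 15]
20 → extends → [1, 2, 5, 15, 20]
15 → already a tail → [1, 2, 5, 15, 20]
5 → already a tail → [1, 2, 5, 15, 20]
8 → replaces 15 → [1, 2, 5, 8, 20]
10 → replaces 20 → [1, 2, 5, 8, 10]
7 → replaces 8 → [1, 2, 5, 7, 10]
Five tails, so the longest strictly increasing subsequence has length 5 (e.g. 5, 9, 12, 15, 20).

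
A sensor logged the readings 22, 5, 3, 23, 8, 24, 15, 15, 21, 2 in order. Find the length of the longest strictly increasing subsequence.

Track the smallest tail for each achievable length (strict):
22 → extends → [22]
5 → replaces 22 → [5]
3 → replaces 5 → [3]
23 → extends → [3, 23]
8 → replaces 23 → [3, 8]
24 → extends → [3, 8, 24]
15 → replaces 24 → [3, 8, 15]
15 → already a tail → [3, 8, 15]
21 → extends → [3, 8, 15, 21]
2 → replaces 3 → [2, 8, 15, 21]
Four tails, so the longest strictly increasing subsequence has length 4 (e.g. 5, 8, 15, 21).

4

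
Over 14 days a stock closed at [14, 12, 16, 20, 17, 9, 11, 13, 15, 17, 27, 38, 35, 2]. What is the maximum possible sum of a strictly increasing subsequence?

Let S[i] be the best sum of a strictly increasing subsequence ending at i:
i:       1   2   3   4   5   6   7   8   9  10  11  12  13  14
a[i]:   14  12  16  20  17   9  11  13  15  17  27  38  35   2
S:      14  12  30  50  47   9  20  33  48  65  92 130 127   2
Maximum is 130 (e.g. 9 + 11 + 13 + 15 + 17 + 27 + 38).

130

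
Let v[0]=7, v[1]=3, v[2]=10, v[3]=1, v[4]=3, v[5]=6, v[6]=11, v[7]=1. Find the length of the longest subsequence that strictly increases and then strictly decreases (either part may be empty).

5

inc[i] = longest strictly increasing subsequence ending at i; dec[i] = longest strictly decreasing subsequence starting at i:
i:      0  1  2  3  4  5  6  7
v[i]:   7  3 10  1  3  6 11  1
inc:    1  1  2  1  2  3  4  1
dec:    3  2  3  1  2  2  2  1
Best peak at i=6 (value 11): inc=4, dec=2, length 4+2−1 = 5.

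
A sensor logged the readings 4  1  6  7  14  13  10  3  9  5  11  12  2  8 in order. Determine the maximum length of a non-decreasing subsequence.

Track the smallest tail for each achievable length (allowing ties):
4 → extends → [4]
1 → replaces 4 → [1]
6 → extends → [1, 6]
7 → extends → [1, 6, 7]
14 → extends → [1, 6, 7, 14]
13 → replaces 14 → [1, 6, 7, 13]
10 → replaces 13 → [1, 6, 7, 10]
3 → replaces 6 → [1, 3, 7, 10]
9 → replaces 10 → [1, 3, 7, 9]
5 → replaces 7 → [1, 3, 5, 9]
11 → extends → [1, 3, 5, 9, 11]
12 → extends → [1, 3, 5, 9, 11, 12]
2 → replaces 3 → [1, 2, 5, 9, 11, 12]
8 → replaces 9 → [1, 2, 5, 8, 11, 12]
Six tails, so the longest non-decreasing subsequence has length 6 (e.g. 4, 6, 7, 10, 11, 12).

6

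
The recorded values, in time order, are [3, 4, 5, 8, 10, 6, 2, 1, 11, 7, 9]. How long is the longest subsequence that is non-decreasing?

Track the smallest tail for each achievable length (allowing ties):
3 → extends → [3]
4 → extends → [3, 4]
5 → extends → [3, 4, 5]
8 → extends → [3, 4, 5, 8]
10 → extends → [3, 4, 5, 8, 10]
6 → replaces 8 → [3, 4, 5, 6, 10]
2 → replaces 3 → [2, 4, 5, 6, 10]
1 → replaces 2 → [1, 4, 5, 6, 10]
11 → extends → [1, 4, 5, 6, 10, 11]
7 → replaces 10 → [1, 4, 5, 6, 7, 11]
9 → replaces 11 → [1, 4, 5, 6, 7, 9]
Six tails, so the longest non-decreasing subsequence has length 6 (e.g. 3, 4, 5, 8, 10, 11).

6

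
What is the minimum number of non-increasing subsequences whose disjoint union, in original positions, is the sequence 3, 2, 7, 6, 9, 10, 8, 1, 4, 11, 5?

5

The minimum number of non-increasing subsequences covering a sequence equals the length of its longest strictly increasing subsequence.
LIS length is 5 (e.g. 3, 7, 9, 10, 11), so 5 piles are needed.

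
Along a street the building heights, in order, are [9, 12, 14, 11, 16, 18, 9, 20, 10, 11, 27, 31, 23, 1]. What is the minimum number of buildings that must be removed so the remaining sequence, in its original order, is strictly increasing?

Fewest deletions = n − (longest strictly increasing subsequence).
i:      1  2  3  4  5  6  7  8  9 10 11 12 13 14
a[i]:   9 12 14 11 16 18  9 20 10 11 27 31 23  1
dp:     1  2  3  2  4  5  1  6  2  3  7  8  7  1
max dp = 8, so deletions = 14 − 8 = 6.

6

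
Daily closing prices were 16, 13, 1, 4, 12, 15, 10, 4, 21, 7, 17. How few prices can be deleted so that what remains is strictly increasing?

6

Fewest deletions = n − (longest strictly increasing subsequence).
Patience tails:
16 → extends → [16]
13 → replaces 16 → [13]
1 → replaces 13 → [1]
4 → extends → [1, 4]
12 → extends → [1, 4, 12]
15 → extends → [1, 4, 12, 15]
10 → replaces 12 → [1, 4, 10, 15]
4 → already a tail → [1, 4, 10, 15]
21 → extends → [1, 4, 10, 15, 21]
7 → replaces 10 → [1, 4, 7, 15, 21]
17 → replaces 21 → [1, 4, 7, 15, 17]
Longest strictly increasing subsequence has length 5, so deletions = 11 − 5 = 6.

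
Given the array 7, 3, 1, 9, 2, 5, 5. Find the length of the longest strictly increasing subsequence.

Track the smallest tail for each achievable length (strict):
7 → extends → [7]
3 → replaces 7 → [3]
1 → replaces 3 → [1]
9 → extends → [1, 9]
2 → replaces 9 → [1, 2]
5 → extends → [1, 2, 5]
5 → already a tail → [1, 2, 5]
Three tails, so the longest strictly increasing subsequence has length 3 (e.g. 1, 2, 5).

3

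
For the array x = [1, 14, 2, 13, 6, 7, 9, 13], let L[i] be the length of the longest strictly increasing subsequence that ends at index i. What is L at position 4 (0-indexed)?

3

dp[i] = 1 + max{dp[j] : j<i, x[j]<x[i]} (or 1 if no such j):
i:      0  1  2  3  4  5  6  7
x[i]:   1 14  2 13  6  7  9 13
dp:     1  2  2  3  3  4  5  6
At index 4 the value is 3.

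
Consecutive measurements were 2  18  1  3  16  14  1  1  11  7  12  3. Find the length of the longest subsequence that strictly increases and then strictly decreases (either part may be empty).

inc[i] = longest strictly increasing subsequence ending at i; dec[i] = longest strictly decreasing subsequence starting at i:
i:      1  2  3  4  5  6  7  8  9 10 11 12
a[i]:   2 18  1  3 16 14  1  1 11  7 12  3
inc:    1  2  1  2  3  3  1  1  3  3  4  2
dec:    2  6  1  2  5  4  1  1  3  2  2  1
Best peak at i=2 (value 18): inc=2, dec=6, length 2+6−1 = 7.

7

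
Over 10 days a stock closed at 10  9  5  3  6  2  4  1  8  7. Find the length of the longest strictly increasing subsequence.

3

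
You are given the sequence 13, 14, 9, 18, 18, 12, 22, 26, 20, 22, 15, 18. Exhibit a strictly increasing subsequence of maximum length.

Patience tails give the LIS length; then backtrack through the dp parents:
13 → extends → [13]
14 → extends → [13, 14]
9 → replaces 13 → [9, 14]
18 → extends → [9, 14, 18]
18 → already a tail → [9, 14, 18]
12 → replaces 14 → [9, 12, 18]
22 → extends → [9, 12, 18, 22]
26 → extends → [9, 12, 18, 22, 26]
20 → replaces 22 → [9, 12, 18, 20, 26]
22 → replaces 26 → [9, 12, 18, 20, 22]
15 → replaces 18 → [9, 12, 15, 20, 22]
18 → replaces 20 → [9, 12, 15, 18, 22]
Length 5; one witness is 13, 14, 18, 22, 26.

13, 14, 18, 22, 26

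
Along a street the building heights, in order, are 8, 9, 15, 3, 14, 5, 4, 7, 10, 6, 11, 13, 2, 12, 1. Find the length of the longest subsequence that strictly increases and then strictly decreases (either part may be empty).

8

inc[i] = longest strictly increasing subsequence ending at i; dec[i] = longest strictly decreasing subsequence starting at i:
i:      1  2  3  4  5  6  7  8  9 10 11 12 13 14 15
a[i]:   8  9 15  3 14  5  4  7 10  6 11 13  2 12  1
inc:    1  2  3  1  3  2  2  3  4  3  5  6  1  6  1
dec:    5  5  6  3  5  4  3  4  4  3  3  3  2  2  1
Best peak at i=3 (value 15): inc=3, dec=6, length 3+6−1 = 8.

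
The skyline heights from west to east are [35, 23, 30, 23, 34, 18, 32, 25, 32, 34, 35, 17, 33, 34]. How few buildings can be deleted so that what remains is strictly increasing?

9

Fewest deletions = n − (longest strictly increasing subsequence).
i:      1  2  3  4  5  6  7  8  9 10 11 12 13 14
a[i]:  35 23 30 23 34 18 32 25 32 34 35 17 33 34
dp:     1  1  2  1  3  1  3  2  3  4  5  1  4  5
max dp = 5, so deletions = 14 − 5 = 9.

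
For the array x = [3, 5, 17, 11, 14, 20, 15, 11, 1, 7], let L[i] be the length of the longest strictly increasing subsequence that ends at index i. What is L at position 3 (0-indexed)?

3

dp[i] = 1 + max{dp[j] : j<i, x[j]<x[i]} (or 1 if no such j):
i:      0  1  2  3  4  5  6  7  8  9
x[i]:   3  5 17 11 14 20 15 11  1  7
dp:     1  2  3  3  4  5  5  3  1  3
At index 3 the value is 3.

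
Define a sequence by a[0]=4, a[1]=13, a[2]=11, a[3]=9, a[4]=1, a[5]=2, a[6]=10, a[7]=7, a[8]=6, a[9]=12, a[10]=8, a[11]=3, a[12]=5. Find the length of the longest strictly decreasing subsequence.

6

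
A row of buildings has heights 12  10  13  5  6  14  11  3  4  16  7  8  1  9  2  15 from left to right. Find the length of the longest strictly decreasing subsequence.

5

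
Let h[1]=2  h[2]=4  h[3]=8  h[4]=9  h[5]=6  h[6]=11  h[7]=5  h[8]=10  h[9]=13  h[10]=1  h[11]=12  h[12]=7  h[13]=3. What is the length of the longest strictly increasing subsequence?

6

Track the smallest tail for each achievable length (strict):
2 → extends → [2]
4 → extends → [2, 4]
8 → extends → [2, 4, 8]
9 → extends → [2, 4, 8, 9]
6 → replaces 8 → [2, 4, 6, 9]
11 → extends → [2, 4, 6, 9, 11]
5 → replaces 6 → [2, 4, 5, 9, 11]
10 → replaces 11 → [2, 4, 5, 9, 10]
13 → extends → [2, 4, 5, 9, 10, 13]
1 → replaces 2 → [1, 4, 5, 9, 10, 13]
12 → replaces 13 → [1, 4, 5, 9, 10, 12]
7 → replaces 9 → [1, 4, 5, 7, 10, 12]
3 → replaces 4 → [1, 3, 5, 7, 10, 12]
Six tails, so the longest strictly increasing subsequence has length 6 (e.g. 2, 4, 8, 9, 11, 13).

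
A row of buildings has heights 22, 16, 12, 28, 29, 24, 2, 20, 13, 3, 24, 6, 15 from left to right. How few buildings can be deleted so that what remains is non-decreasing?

9

Fewest deletions = n − (longest non-decreasing subsequence).
Patience tails:
22 → extends → [22]
16 → replaces 22 → [16]
12 → replaces 16 → [12]
28 → extends → [12, 28]
29 → extends → [12, 28, 29]
24 → replaces 28 → [12, 24, 29]
2 → replaces 12 → [2, 24, 29]
20 → replaces 24 → [2, 20, 29]
13 → replaces 20 → [2, 13, 29]
3 → replaces 13 → [2, 3, 29]
24 → replaces 29 → [2, 3, 24]
6 → replaces 24 → [2, 3, 6]
15 → extends → [2, 3, 6, 15]
Longest non-decreasing subsequence has length 4, so deletions = 13 − 4 = 9.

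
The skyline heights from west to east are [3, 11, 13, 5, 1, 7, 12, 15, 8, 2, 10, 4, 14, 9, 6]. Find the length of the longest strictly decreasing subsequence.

5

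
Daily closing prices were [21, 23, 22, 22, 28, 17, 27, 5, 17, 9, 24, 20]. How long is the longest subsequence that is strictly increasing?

3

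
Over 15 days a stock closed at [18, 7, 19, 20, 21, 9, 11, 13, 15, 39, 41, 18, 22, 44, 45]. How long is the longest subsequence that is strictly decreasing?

2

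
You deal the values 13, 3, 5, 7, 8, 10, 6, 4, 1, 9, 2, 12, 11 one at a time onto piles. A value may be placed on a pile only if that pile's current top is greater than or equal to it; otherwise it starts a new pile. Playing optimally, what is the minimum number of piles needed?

6

The minimum number of non-increasing subsequences covering a sequence equals the length of its longest strictly increasing subsequence.
LIS length is 6 (e.g. 3, 5, 7, 8, 10, 12), so 6 piles are needed.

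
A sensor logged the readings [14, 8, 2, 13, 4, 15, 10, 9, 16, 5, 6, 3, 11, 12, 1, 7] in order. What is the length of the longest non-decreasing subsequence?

6

Track the smallest tail for each achievable length (allowing ties):
14 → extends → [14]
8 → replaces 14 → [8]
2 → replaces 8 → [2]
13 → extends → [2, 13]
4 → replaces 13 → [2, 4]
15 → extends → [2, 4, 15]
10 → replaces 15 → [2, 4, 10]
9 → replaces 10 → [2, 4, 9]
16 → extends → [2, 4, 9, 16]
5 → replaces 9 → [2, 4, 5, 16]
6 → replaces 16 → [2, 4, 5, 6]
3 → replaces 4 → [2, 3, 5, 6]
11 → extends → [2, 3, 5, 6, 11]
12 → extends → [2, 3, 5, 6, 11, 12]
1 → replaces 2 → [1, 3, 5, 6, 11, 12]
7 → replaces 11 → [1, 3, 5, 6, 7, 12]
Six tails, so the longest non-decreasing subsequence has length 6 (e.g. 2, 4, 5, 6, 11, 12).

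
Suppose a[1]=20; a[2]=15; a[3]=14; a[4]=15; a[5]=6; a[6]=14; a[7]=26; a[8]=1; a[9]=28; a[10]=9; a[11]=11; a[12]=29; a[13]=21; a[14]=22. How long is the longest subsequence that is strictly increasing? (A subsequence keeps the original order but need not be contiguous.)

5

Let dp[i] be the length of the longest such subsequence ending at index i:
i:      1  2  3  4  5  6  7  8  9 10 11 12 13 14
a[i]:  20 15 14 15  6 14 26  1 28  9 11 29 21 22
dp:     1  1  1  2  1  2  3  1  4  2  3  5  4  5
Maximum dp value is 5.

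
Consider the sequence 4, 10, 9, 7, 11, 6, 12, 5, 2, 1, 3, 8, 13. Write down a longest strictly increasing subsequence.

Patience tails give the LIS length; then backtrack through the dp parents:
4 → extends → [4]
10 → extends → [4, 10]
9 → replaces 10 → [4, 9]
7 → replaces 9 → [4, 7]
11 → extends → [4, 7, 11]
6 → replaces 7 → [4, 6, 11]
12 → extends → [4, 6, 11, 12]
5 → replaces 6 → [4, 5, 11, 12]
2 → replaces 4 → [2, 5, 11, 12]
1 → replaces 2 → [1, 5, 11, 12]
3 → replaces 5 → [1, 3, 11, 12]
8 → replaces 11 → [1, 3, 8, 12]
13 → extends → [1, 3, 8, 12, 13]
Length 5; one witness is 4, 10, 11, 12, 13.

4, 10, 11, 12, 13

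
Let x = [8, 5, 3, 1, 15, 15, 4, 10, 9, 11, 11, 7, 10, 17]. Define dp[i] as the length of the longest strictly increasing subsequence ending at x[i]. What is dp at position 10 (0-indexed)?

dp[i] = 1 + max{dp[j] : j<i, x[j]<x[i]} (or 1 if no such j):
i:      0  1  2  3  4  5  6  7  8  9 10 11 12 13
x[i]:   8  5  3  1 15 15  4 10  9 11 11  7 10 17
dp:     1  1  1  1  2  2  2  3  3  4  4  3  4  5
At index 10 the value is 4.

4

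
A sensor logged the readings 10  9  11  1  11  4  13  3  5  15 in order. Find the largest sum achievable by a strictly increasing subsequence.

49

Let S[i] be the best sum of a strictly increasing subsequence ending at i:
i:      1  2  3  4  5  6  7  8  9 10
a[i]:  10  9 11  1 11  4 13  3  5 15
S:     10  9 21  1 21  5 34  4 10 49
Maximum is 49 (e.g. 10 + 11 + 13 + 15).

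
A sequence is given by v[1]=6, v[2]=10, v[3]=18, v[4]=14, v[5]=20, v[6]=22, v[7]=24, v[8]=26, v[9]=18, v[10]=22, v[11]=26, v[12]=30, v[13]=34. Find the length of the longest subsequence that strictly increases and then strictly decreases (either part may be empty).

9

inc[i] = longest strictly increasing subsequence ending at i; dec[i] = longest strictly decreasing subsequence starting at i:
i:      1  2  3  4  5  6  7  8  9 10 11 12 13
v[i]:   6 10 18 14 20 22 24 26 18 22 26 30 34
inc:    1  2  3  3  4  5  6  7  4  5  7  8  9
dec:    1  1  2  1  2  2  2  2  1  1  1  1  1
Best peak at i=13 (value 34): inc=9, dec=1, length 9+1−1 = 9.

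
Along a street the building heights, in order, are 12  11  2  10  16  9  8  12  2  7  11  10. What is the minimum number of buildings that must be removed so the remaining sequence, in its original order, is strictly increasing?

9

Fewest deletions = n − (longest strictly increasing subsequence).
i:      1  2  3  4  5  6  7  8  9 10 11 12
a[i]:  12 11  2 10 16  9  8 12  2  7 11 10
dp:     1  1  1  2  3  2  2  3  1  2  3  3
max dp = 3, so deletions = 12 − 3 = 9.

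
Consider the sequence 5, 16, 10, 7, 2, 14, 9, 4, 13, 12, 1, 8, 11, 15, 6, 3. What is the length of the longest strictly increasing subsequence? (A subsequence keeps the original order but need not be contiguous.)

Track the smallest tail for each achievable length (strict):
5 → extends → [5]
16 → extends → [5, 16]
10 → replaces 16 → [5, 10]
7 → replaces 10 → [5, 7]
2 → replaces 5 → [2, 7]
14 → extends → [2, 7, 14]
9 → replaces 14 → [2, 7, 9]
4 → replaces 7 → [2, 4, 9]
13 → extends → [2, 4, 9, 13]
12 → replaces 13 → [2, 4, 9, 12]
1 → replaces 2 → [1, 4, 9, 12]
8 → replaces 9 → [1, 4, 8, 12]
11 → replaces 12 → [1, 4, 8, 11]
15 → extends → [1, 4, 8, 11, 15]
6 → replaces 8 → [1, 4, 6, 11, 15]
3 → replaces 4 → [1, 3, 6, 11, 15]
Five tails, so the longest strictly increasing subsequence has length 5 (e.g. 5, 7, 9, 13, 15).

5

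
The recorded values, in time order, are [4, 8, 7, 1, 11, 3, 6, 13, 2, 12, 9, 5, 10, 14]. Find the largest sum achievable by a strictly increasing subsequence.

50

Let S[i] be the best sum of a strictly increasing subsequence ending at i:
i:      1  2  3  4  5  6  7  8  9 10 11 12 13 14
a[i]:   4  8  7  1 11  3  6 13  2 12  9  5 10 14
S:      4 12 11  1 23  4 10 36  3 35 21  9 31 50
Maximum is 50 (e.g. 4 + 8 + 11 + 13 + 14).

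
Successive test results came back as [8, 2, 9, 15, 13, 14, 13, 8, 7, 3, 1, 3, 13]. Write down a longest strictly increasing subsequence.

Patience tails give the LIS length; then backtrack through the dp parents:
8 → extends → [8]
2 → replaces 8 → [2]
9 → extends → [2, 9]
15 → extends → [2, 9, 15]
13 → replaces 15 → [2, 9, 13]
14 → extends → [2, 9, 13, 14]
13 → already a tail → [2, 9, 13, 14]
8 → replaces 9 → [2, 8, 13, 14]
7 → replaces 8 → [2, 7, 13, 14]
3 → replaces 7 → [2, 3, 13, 14]
1 → replaces 2 → [1, 3, 13, 14]
3 → already a tail → [1, 3, 13, 14]
13 → already a tail → [1, 3, 13, 14]
Length 4; one witness is 8, 9, 13, 14.

8, 9, 13, 14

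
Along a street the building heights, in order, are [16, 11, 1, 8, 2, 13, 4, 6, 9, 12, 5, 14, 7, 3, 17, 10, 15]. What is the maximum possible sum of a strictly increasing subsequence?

Let S[i] be the best sum of a strictly increasing subsequence ending at i:
i:      1  2  3  4  5  6  7  8  9 10 11 12 13 14 15 16 17
a[i]:  16 11  1  8  2 13  4  6  9 12  5 14  7  3 17 10 15
S:     16 11  1  9  3 24  7 13 22 34 12 48 20  6 65 32 63
Maximum is 65 (e.g. 1 + 2 + 4 + 6 + 9 + 12 + 14 + 17).

65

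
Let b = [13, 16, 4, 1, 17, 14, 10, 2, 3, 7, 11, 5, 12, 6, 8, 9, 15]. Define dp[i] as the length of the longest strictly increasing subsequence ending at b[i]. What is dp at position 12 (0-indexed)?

dp[i] = 1 + max{dp[j] : j<i, b[j]<b[i]} (or 1 if no such j):
i:      0  1  2  3  4  5  6  7  8  9 10 11 12 13 14 15 16
b[i]:  13 16  4  1 17 14 10  2  3  7 11  5 12  6  8  9 15
dp:     1  2  1  1  3  2  2  2  3  4  5  4  6  5  6  7  8
At index 12 the value is 6.

6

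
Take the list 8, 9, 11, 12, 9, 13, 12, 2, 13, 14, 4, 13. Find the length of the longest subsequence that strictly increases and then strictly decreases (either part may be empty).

inc[i] = longest strictly increasing subsequence ending at i; dec[i] = longest strictly decreasing subsequence starting at i:
i:      1  2  3  4  5  6  7  8  9 10 11 12
a[i]:   8  9 11 12  9 13 12  2 13 14  4 13
inc:    1  2  3  4  2  5  4  1  5  6  2  5
dec:    2  2  3  3  2  3  2  1  2  2  1  1
Best peak at i=6 (value 13): inc=5, dec=3, length 5+3−1 = 7.

7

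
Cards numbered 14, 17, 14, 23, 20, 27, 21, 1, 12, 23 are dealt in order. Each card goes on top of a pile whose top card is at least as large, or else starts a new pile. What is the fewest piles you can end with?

5

The minimum number of non-increasing subsequences covering a sequence equals the length of its longest strictly increasing subsequence.
LIS length is 5 (e.g. 14, 17, 20, 21, 23), so 5 piles are needed.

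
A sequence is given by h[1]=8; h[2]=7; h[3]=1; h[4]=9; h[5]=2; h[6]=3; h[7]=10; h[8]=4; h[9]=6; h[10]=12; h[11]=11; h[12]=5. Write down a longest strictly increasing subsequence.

Patience tails give the LIS length; then backtrack through the dp parents:
8 → extends → [8]
7 → replaces 8 → [7]
1 → replaces 7 → [1]
9 → extends → [1, 9]
2 → replaces 9 → [1, 2]
3 → extends → [1, 2, 3]
10 → extends → [1, 2, 3, 10]
4 → replaces 10 → [1, 2, 3, 4]
6 → extends → [1, 2, 3, 4, 6]
12 → extends → [1, 2, 3, 4, 6, 12]
11 → replaces 12 → [1, 2, 3, 4, 6, 11]
5 → replaces 6 → [1, 2, 3, 4, 5, 11]
Length 6; one witness is 1, 2, 3, 4, 6, 12.

1, 2, 3, 4, 6, 12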